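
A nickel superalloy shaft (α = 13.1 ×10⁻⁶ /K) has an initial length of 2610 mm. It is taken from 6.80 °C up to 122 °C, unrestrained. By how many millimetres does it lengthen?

ΔT = 122 − 6.80 = 115.2 K.
ΔL = α·L₀·ΔT = 13.1×10⁻⁶ × 2610 mm × 115.2 K = 3.94 mm.

3.94 mm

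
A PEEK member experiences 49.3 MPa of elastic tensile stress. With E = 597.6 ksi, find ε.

0.0120

E = 597.6 ksi = 4.120 GPa = 4120 MPa.
ε = σ/E = 49.3 / 4120 = 0.0120.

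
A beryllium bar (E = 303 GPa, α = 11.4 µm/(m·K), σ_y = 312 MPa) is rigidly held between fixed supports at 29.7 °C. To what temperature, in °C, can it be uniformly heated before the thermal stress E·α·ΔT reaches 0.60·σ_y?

83.9 °C

E·α·ΔT = 187.2 MPa ⇒ ΔT = 187.2 / (303.0×10³ × 11.4×10⁻⁶) = 54.19 K.
T = 29.7 + 54.19 = 83.89 °C.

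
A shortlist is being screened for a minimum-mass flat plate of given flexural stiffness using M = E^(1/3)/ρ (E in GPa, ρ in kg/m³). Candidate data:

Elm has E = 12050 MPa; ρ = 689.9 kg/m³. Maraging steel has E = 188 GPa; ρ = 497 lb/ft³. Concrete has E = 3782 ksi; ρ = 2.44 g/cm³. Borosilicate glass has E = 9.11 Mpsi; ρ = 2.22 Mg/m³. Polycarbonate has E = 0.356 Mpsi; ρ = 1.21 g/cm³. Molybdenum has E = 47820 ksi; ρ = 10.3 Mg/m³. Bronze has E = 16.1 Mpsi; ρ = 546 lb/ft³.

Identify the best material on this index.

elm

In SI units:
  elm: E = 12.05 GPa, ρ = 689.9 kg/m³
  maraging steel: E = 188.0 GPa, ρ = 7961 kg/m³
  concrete: E = 26.08 GPa, ρ = 2440 kg/m³
  borosilicate glass: E = 62.81 GPa, ρ = 2220 kg/m³
  polycarbonate: E = 2.455 GPa, ρ = 1210 kg/m³
  molybdenum: E = 329.7 GPa, ρ = 10300 kg/m³
  bronze: E = 111.0 GPa, ρ = 8746 kg/m³
  elm: M = 3.32×10⁻³
  borosilicate glass: M = 1.79×10⁻³
  concrete: M = 1.22×10⁻³
  polycarbonate: M = 1.11×10⁻³
  maraging steel: M = 0.720×10⁻³
  molybdenum: M = 0.671×10⁻³
  bronze: M = 0.550×10⁻³
The maximum is for elm.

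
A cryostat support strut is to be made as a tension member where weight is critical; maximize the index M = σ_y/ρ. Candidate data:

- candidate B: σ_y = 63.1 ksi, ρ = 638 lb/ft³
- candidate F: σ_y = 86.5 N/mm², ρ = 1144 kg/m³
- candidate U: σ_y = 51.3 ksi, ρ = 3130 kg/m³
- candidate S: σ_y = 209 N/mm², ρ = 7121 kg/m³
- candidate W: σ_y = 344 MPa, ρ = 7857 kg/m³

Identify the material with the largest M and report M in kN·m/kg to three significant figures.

candidate U, M = 113 kN·m/kg

Putting every candidate on a common basis:
  candidate B: σ_y = 435.1 MPa, ρ = 10220 kg/m³
  candidate F: σ_y = 86.50 MPa, ρ = 1144 kg/m³
  candidate U: σ_y = 353.7 MPa, ρ = 3130 kg/m³
  candidate S: σ_y = 209.0 MPa, ρ = 7121 kg/m³
  candidate W: σ_y = 344.0 MPa, ρ = 7857 kg/m³
  candidate U: M = 113 kN·m/kg
  candidate F: M = 75.6 kN·m/kg
  candidate W: M = 43.8 kN·m/kg
  candidate B: M = 42.6 kN·m/kg
  candidate S: M = 29.3 kN·m/kg
Candidate U ranks first.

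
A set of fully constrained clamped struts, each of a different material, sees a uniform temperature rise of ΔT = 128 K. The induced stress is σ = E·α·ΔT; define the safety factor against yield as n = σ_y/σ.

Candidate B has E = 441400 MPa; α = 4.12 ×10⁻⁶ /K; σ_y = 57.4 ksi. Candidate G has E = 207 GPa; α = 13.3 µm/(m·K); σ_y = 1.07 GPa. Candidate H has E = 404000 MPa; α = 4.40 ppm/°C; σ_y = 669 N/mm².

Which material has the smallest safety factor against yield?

candidate B

Per material, after unit conversion:
  candidate B: E = 441.4, α = 4.12, σ_y = 395.8 → σ = 233 MPa, n = 1.70
  candidate G: E = 207.0, α = 13.3, σ_y = 1070 → σ = 352 MPa, n = 3.04
  candidate H: E = 404.0, α = 4.40, σ_y = 669.0 → σ = 228 MPa, n = 2.94
Candidate B has the lowest safety factor, n = 1.70.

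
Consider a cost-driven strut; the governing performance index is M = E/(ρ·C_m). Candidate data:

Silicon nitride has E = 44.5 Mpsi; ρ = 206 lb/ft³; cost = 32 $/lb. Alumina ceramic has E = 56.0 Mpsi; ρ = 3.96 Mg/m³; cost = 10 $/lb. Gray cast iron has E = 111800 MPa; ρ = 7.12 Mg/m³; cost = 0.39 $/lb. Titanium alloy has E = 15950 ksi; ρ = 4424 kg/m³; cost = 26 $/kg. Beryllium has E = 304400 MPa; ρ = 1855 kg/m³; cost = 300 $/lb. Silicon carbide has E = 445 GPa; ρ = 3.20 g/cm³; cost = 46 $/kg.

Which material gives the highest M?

After converting to SI:
  silicon nitride: E = 306.8 GPa, ρ = 3300 kg/m³, cost = 70.55 $/kg
  alumina ceramic: E = 386.1 GPa, ρ = 3960 kg/m³, cost = 22.05 $/kg
  gray cast iron: E = 111.8 GPa, ρ = 7120 kg/m³, cost = 0.8598 $/kg
  titanium alloy: E = 110.0 GPa, ρ = 4424 kg/m³, cost = 26.00 $/kg
  beryllium: E = 304.4 GPa, ρ = 1855 kg/m³, cost = 661.4 $/kg
  silicon carbide: E = 445.0 GPa, ρ = 3200 kg/m³, cost = 46.00 $/kg
  gray cast iron: M = 18.3 MN·m per $
  alumina ceramic: M = 4.42 MN·m per $
  silicon carbide: M = 3.02 MN·m per $
  silicon nitride: M = 1.32 MN·m per $
  titanium alloy: M = 0.956 MN·m per $
  beryllium: M = 0.248 MN·m per $
Highest index: gray cast iron.

gray cast iron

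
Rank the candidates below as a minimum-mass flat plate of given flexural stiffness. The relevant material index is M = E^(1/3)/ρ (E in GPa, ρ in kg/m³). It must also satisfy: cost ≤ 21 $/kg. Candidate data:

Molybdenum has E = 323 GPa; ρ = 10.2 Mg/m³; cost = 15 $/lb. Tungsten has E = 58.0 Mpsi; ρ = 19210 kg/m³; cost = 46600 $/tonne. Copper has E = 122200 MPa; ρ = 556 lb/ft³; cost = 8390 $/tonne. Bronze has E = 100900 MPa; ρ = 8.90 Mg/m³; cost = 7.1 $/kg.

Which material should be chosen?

copper

Screen on constraints: cost ≤ 21 $/kg. Survivors: copper, bronze.
Normalizing units and computing the index:
  copper: E = 122.2 GPa, ρ = 8906 kg/m³
  bronze: E = 100.9 GPa, ρ = 8900 kg/m³
  copper: M = 0.557×10⁻³
  bronze: M = 0.523×10⁻³
Copper has the largest M.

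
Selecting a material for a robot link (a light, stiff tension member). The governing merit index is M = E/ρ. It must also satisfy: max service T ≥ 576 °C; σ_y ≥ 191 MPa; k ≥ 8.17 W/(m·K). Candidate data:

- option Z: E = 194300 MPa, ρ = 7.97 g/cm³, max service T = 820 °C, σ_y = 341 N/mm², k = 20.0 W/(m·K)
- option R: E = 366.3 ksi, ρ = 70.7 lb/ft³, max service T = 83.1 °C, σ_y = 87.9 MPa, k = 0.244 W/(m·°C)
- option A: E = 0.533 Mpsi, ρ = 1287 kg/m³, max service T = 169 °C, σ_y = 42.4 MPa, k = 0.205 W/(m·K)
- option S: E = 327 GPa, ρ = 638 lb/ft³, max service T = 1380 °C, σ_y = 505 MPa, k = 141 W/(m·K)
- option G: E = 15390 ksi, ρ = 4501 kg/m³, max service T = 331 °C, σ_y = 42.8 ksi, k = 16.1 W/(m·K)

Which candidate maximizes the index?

option S

Screen on constraints: max service T ≥ 576 °C; σ_y ≥ 191 MPa; k ≥ 8.17 W/(m·K). Survivors: option Z, option S.
Normalizing units and computing the index:
  option Z: E = 194.3 GPa, ρ = 7970 kg/m³
  option S: E = 327.0 GPa, ρ = 10220 kg/m³
  option S: M = 32.0 MN·m/kg
  option Z: M = 24.4 MN·m/kg
Option S has the largest M.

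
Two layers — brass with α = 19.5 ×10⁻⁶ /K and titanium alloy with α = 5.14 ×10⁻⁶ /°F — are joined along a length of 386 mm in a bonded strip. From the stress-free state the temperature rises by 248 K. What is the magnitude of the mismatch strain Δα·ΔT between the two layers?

2.54×10⁻³

titanium alloy: α = 5.14×10⁻⁶/°F × 9/5 = 9.25×10⁻⁶/K.
Δα = |19.5 − 9.25|×10⁻⁶/K = 10.2×10⁻⁶/K.
Mismatch strain = Δα·ΔT = 10.2×10⁻⁶ × 248.0 = 2.54×10⁻³.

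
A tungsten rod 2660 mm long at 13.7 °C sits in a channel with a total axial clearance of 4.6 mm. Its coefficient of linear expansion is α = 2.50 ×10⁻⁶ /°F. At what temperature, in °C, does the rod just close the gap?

398 °C

α = 2.50×10⁻⁶/°F × 9/5 = 4.50×10⁻⁶/K.
α·L₀·ΔT = 4.6 mm ⇒ ΔT = 4.6 / (4.50×10⁻⁶ × 2660.0) = 384.3 K.
T = 13.7 + 384.3 = 398.0 °C.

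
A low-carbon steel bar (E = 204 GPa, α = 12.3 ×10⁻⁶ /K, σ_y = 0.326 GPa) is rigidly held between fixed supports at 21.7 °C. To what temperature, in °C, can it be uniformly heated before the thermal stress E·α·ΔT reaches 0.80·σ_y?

σ_y = 0.326 GPa = 326.0 MPa.
E·α·ΔT = 260.8 MPa ⇒ ΔT = 260.8 / (204.0×10³ × 12.3×10⁻⁶) = 103.9 K.
T = 21.7 + 103.9 = 125.6 °C.

126 °C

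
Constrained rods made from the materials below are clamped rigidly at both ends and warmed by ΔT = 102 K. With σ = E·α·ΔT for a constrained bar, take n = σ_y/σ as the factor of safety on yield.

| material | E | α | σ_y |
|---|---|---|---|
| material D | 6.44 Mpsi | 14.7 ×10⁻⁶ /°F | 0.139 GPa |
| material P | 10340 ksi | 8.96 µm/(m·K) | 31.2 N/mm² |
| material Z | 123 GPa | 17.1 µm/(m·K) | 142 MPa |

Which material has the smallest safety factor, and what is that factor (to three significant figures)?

In consistent units (E in GPa, α in ×10⁻⁶/K, σ_y in MPa):
  material D: E = 44.40, α = 26.5, σ_y = 139.0 → σ = 120 MPa, n = 1.16
  material P: E = 71.29, α = 8.96, σ_y = 31.20 → σ = 65.2 MPa, n = 0.479
  material Z: E = 123.0, α = 17.1, σ_y = 142.0 → σ = 215 MPa, n = 0.662
The minimum is material P at n = 0.479.

material P, n = 0.479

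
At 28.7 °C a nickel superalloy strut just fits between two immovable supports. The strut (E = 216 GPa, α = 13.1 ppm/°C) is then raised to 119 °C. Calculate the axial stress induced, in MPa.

ΔT = 90.30 K. Constrained thermal stress σ = E·α·ΔT = 216.0×10³ MPa × 13.1×10⁻⁶ × 90.30 = 256 MPa (compressive).

256 MPa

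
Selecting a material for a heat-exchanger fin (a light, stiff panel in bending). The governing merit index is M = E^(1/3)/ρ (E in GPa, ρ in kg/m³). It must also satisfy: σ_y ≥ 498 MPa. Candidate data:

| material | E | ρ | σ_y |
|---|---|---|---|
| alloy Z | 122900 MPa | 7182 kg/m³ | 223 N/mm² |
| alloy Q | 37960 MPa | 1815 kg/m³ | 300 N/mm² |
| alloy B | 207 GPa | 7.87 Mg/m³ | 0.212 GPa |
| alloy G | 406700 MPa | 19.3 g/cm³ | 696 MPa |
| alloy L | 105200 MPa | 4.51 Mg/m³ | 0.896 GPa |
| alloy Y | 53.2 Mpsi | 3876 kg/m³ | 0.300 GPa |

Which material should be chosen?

alloy L

Screen on constraints: σ_y ≥ 498 MPa. Survivors: alloy G, alloy L.
Normalizing units and computing the index:
  alloy G: E = 406.7 GPa, ρ = 19300 kg/m³
  alloy L: E = 105.2 GPa, ρ = 4510 kg/m³
  alloy L: M = 1.05×10⁻³
  alloy G: M = 0.384×10⁻³
The maximum is for alloy L.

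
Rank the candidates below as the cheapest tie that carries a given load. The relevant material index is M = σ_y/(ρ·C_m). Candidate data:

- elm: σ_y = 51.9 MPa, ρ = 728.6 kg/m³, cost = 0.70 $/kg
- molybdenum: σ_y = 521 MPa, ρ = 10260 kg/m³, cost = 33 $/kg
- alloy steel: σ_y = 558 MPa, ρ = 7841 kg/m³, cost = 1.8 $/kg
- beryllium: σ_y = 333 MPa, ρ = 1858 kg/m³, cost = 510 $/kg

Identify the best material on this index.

Per-candidate index values:
  elm: M = 102 kN·m per $
  alloy steel: M = 39.5 kN·m per $
  molybdenum: M = 1.54 kN·m per $
  beryllium: M = 0.351 kN·m per $
Elm ranks first.

elm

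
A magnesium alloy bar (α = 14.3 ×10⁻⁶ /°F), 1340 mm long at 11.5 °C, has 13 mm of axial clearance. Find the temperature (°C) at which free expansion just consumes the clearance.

388 °C

α = 14.3×10⁻⁶/°F × 9/5 = 25.7×10⁻⁶/K.
α·L₀·ΔT = 13.0 mm ⇒ ΔT = 13.0 / (25.7×10⁻⁶ × 1340.0) = 376.9 K.
T = 11.5 + 376.9 = 388.4 °C.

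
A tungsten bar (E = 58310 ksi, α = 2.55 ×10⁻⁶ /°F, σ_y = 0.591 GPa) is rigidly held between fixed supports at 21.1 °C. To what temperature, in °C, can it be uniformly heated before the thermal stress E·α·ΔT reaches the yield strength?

341 °C

E = 58310 ksi = 402.0 GPa.
α = 2.55×10⁻⁶/°F × 9/5 = 4.59×10⁻⁶/K.
σ_y = 0.591 GPa = 591.0 MPa.
E·α·ΔT = 591.0 MPa ⇒ ΔT = 591.0 / (402.0×10³ × 4.59×10⁻⁶) = 320.3 K.
T = 21.1 + 320.3 = 341.4 °C.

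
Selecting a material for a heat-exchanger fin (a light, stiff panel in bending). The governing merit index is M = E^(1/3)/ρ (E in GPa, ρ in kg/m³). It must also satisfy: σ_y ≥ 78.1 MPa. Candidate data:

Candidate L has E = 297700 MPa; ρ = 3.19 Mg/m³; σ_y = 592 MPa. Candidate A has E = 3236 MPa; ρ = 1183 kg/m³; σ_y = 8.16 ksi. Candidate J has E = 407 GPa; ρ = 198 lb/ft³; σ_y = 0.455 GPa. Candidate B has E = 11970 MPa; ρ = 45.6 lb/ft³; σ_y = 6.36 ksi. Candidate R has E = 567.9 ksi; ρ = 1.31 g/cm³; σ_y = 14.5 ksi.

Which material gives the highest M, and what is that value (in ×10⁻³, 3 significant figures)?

candidate J, M = 2.34×10⁻³

Screen on constraints: σ_y ≥ 78.1 MPa. Survivors: candidate L, candidate J, candidate R.
After converting to SI:
  candidate L: E = 297.7 GPa, ρ = 3190 kg/m³
  candidate J: E = 407.0 GPa, ρ = 3172 kg/m³
  candidate R: E = 3.916 GPa, ρ = 1310 kg/m³
  candidate J: M = 2.34×10⁻³
  candidate L: M = 2.09×10⁻³
  candidate R: M = 1.20×10⁻³
The maximum is for candidate J.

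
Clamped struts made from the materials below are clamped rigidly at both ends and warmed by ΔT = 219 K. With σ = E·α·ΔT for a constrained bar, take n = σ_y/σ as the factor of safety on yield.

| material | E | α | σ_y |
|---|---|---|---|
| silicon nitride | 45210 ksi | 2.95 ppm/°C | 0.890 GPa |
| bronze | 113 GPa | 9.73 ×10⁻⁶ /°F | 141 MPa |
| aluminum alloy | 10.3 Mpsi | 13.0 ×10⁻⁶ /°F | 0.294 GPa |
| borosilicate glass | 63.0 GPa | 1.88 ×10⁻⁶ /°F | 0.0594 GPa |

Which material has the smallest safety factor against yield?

bronze

In consistent units (E in GPa, α in ×10⁻⁶/K, σ_y in MPa):
  silicon nitride: E = 311.7, α = 2.95, σ_y = 890.0 → σ = 201 MPa, n = 4.42
  bronze: E = 113.0, α = 17.5, σ_y = 141.0 → σ = 433 MPa, n = 0.325
  aluminum alloy: E = 71.02, α = 23.4, σ_y = 294.0 → σ = 364 MPa, n = 0.808
  borosilicate glass: E = 63.00, α = 3.38, σ_y = 59.40 → σ = 46.7 MPa, n = 1.27
Bronze has the lowest safety factor, n = 0.325.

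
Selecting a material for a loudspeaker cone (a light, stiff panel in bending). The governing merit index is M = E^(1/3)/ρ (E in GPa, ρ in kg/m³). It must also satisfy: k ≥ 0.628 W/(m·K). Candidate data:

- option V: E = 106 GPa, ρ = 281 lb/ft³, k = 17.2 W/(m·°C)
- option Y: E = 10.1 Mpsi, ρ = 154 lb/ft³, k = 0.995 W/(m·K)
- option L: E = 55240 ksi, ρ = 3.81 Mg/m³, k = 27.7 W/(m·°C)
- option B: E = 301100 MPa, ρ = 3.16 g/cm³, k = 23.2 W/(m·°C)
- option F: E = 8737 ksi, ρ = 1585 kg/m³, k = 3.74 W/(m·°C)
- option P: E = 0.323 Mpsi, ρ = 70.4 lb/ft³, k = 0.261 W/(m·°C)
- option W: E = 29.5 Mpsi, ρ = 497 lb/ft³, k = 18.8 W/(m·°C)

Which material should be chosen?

option F

Screen on constraints: k ≥ 0.628 W/(m·K). Survivors: option V, option Y, option L, option B, option F, option W.
Convert each candidate to consistent units, then evaluate M:
  option V: E = 106.0 GPa, ρ = 4501 kg/m³
  option Y: E = 69.64 GPa, ρ = 2467 kg/m³
  option L: E = 380.9 GPa, ρ = 3810 kg/m³
  option B: E = 301.1 GPa, ρ = 3160 kg/m³
  option F: E = 60.24 GPa, ρ = 1585 kg/m³
  option W: E = 203.4 GPa, ρ = 7961 kg/m³
  option F: M = 2.47×10⁻³
  option B: M = 2.12×10⁻³
  option L: M = 1.90×10⁻³
  option Y: M = 1.67×10⁻³
  option V: M = 1.05×10⁻³
  option W: M = 0.739×10⁻³
The maximum is for option F.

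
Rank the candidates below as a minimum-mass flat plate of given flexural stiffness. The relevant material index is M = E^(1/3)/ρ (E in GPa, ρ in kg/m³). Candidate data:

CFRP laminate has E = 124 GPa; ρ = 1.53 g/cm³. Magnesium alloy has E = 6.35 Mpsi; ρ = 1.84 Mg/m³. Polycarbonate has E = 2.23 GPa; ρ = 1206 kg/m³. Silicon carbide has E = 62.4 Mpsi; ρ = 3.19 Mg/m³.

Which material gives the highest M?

CFRP laminate

In SI units:
  CFRP laminate: E = 124.0 GPa, ρ = 1530 kg/m³
  magnesium alloy: E = 43.78 GPa, ρ = 1840 kg/m³
  polycarbonate: E = 2.230 GPa, ρ = 1206 kg/m³
  silicon carbide: E = 430.2 GPa, ρ = 3190 kg/m³
  CFRP laminate: M = 3.26×10⁻³
  silicon carbide: M = 2.37×10⁻³
  magnesium alloy: M = 1.92×10⁻³
  polycarbonate: M = 1.08×10⁻³
CFRP laminate has the largest M.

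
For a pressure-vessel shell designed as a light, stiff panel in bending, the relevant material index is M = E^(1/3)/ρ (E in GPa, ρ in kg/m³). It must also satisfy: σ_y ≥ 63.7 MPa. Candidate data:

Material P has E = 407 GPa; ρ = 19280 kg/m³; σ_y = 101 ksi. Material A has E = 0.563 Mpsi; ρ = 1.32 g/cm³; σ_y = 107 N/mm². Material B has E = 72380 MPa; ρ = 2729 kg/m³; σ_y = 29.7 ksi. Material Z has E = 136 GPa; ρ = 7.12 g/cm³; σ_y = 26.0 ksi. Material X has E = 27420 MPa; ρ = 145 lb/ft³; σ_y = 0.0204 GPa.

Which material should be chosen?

material B

Screen on constraints: σ_y ≥ 63.7 MPa. Survivors: material P, material A, material B, material Z.
In SI units:
  material P: E = 407.0 GPa, ρ = 19280 kg/m³
  material A: E = 3.882 GPa, ρ = 1320 kg/m³
  material B: E = 72.38 GPa, ρ = 2729 kg/m³
  material Z: E = 136.0 GPa, ρ = 7120 kg/m³
  material B: M = 1.53×10⁻³
  material A: M = 1.19×10⁻³
  material Z: M = 0.722×10⁻³
  material P: M = 0.384×10⁻³
Highest index: material B.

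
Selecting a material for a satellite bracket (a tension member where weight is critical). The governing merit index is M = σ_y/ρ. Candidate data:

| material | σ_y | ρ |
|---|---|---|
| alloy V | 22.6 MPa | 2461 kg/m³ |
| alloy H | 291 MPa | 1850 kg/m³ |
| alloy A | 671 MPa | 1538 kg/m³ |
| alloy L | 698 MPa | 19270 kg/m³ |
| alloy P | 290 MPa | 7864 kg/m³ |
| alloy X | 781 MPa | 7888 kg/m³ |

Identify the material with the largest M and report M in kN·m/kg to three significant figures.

Computing M directly (units already consistent):
  alloy A: M = 436 kN·m/kg
  alloy H: M = 157 kN·m/kg
  alloy X: M = 99.0 kN·m/kg
  alloy P: M = 36.9 kN·m/kg
  alloy L: M = 36.2 kN·m/kg
  alloy V: M = 9.18 kN·m/kg
Highest index: alloy A.

alloy A, M = 436 kN·m/kg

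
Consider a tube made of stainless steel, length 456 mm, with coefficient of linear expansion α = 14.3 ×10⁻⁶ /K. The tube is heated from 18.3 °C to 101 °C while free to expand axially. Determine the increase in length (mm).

0.539 mm

ΔT = 101 − 18.3 = 82.70 K.
ΔL = α·L₀·ΔT = 14.3×10⁻⁶ × 456 mm × 82.70 K = 0.539 mm.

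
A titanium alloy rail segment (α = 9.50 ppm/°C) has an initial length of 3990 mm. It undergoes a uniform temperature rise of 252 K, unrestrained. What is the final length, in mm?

3999.6 mm

ΔL = α·L₀·ΔT = 9.50×10⁻⁶ × 3990 mm × 252.0 K = 9.55 mm.
L = L₀ + ΔL = 3990 + 9.55 = 3999.6 mm.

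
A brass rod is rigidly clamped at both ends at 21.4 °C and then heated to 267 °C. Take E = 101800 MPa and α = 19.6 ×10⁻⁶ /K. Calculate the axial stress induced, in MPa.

490 MPa

E = 101800 MPa = 101.8 GPa.
ΔT = 245.6 K. Constrained thermal stress σ = E·α·ΔT = 101.8×10³ MPa × 19.6×10⁻⁶ × 245.6 = 490 MPa (compressive).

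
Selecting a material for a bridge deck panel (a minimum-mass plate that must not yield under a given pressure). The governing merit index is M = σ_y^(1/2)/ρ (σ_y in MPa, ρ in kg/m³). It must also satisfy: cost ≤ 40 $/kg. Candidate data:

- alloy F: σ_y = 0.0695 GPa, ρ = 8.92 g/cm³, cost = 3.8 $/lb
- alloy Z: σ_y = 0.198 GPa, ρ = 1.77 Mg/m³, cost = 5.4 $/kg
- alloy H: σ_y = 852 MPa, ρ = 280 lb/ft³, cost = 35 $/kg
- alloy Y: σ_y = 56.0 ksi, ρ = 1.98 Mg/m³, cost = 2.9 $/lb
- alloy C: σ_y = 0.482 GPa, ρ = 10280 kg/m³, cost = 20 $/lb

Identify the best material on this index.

Screen on constraints: cost ≤ 40 $/kg. Survivors: alloy F, alloy Z, alloy H, alloy Y.
In SI units:
  alloy F: σ_y = 69.50 MPa, ρ = 8920 kg/m³
  alloy Z: σ_y = 198.0 MPa, ρ = 1770 kg/m³
  alloy H: σ_y = 852.0 MPa, ρ = 4485 kg/m³
  alloy Y: σ_y = 386.1 MPa, ρ = 1980 kg/m³
  alloy Y: M = 9.92×10⁻³
  alloy Z: M = 7.95×10⁻³
  alloy H: M = 6.51×10⁻³
  alloy F: M = 0.935×10⁻³
The maximum is for alloy Y.

alloy Y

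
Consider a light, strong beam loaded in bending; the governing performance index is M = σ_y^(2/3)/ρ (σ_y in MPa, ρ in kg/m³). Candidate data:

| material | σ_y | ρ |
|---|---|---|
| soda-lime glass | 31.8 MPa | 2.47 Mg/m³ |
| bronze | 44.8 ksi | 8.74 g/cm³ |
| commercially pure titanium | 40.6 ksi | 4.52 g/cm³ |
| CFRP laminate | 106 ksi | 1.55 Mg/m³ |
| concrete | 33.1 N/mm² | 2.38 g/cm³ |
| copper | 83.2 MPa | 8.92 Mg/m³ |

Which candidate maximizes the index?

Normalizing units and computing the index:
  soda-lime glass: σ_y = 31.80 MPa, ρ = 2470 kg/m³
  bronze: σ_y = 308.9 MPa, ρ = 8740 kg/m³
  commercially pure titanium: σ_y = 279.9 MPa, ρ = 4520 kg/m³
  CFRP laminate: σ_y = 730.8 MPa, ρ = 1550 kg/m³
  concrete: σ_y = 33.10 MPa, ρ = 2380 kg/m³
  copper: σ_y = 83.20 MPa, ρ = 8920 kg/m³
  CFRP laminate: M = 52.3×10⁻³
  commercially pure titanium: M = 9.47×10⁻³
  bronze: M = 5.23×10⁻³
  concrete: M = 4.33×10⁻³
  soda-lime glass: M = 4.06×10⁻³
  copper: M = 2.14×10⁻³
The maximum is for CFRP laminate.

CFRP laminate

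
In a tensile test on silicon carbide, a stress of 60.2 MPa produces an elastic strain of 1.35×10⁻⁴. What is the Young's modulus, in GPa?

446 GPa

E = σ/ε = 60.2 MPa / 1.35×10⁻⁴ = 445900 MPa = 446 GPa.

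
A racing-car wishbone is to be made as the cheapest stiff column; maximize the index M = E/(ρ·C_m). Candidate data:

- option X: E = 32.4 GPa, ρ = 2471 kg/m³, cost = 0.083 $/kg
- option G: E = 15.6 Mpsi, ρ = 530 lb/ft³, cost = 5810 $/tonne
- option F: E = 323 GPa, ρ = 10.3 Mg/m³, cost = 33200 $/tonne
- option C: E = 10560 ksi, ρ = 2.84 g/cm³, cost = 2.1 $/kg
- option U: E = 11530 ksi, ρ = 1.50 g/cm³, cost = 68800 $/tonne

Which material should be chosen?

After converting to SI:
  option X: E = 32.40 GPa, ρ = 2471 kg/m³, cost = 0.08300 $/kg
  option G: E = 107.6 GPa, ρ = 8490 kg/m³, cost = 5.810 $/kg
  option F: E = 323.0 GPa, ρ = 10300 kg/m³, cost = 33.20 $/kg
  option C: E = 72.81 GPa, ρ = 2840 kg/m³, cost = 2.100 $/kg
  option U: E = 79.50 GPa, ρ = 1500 kg/m³, cost = 68.80 $/kg
  option X: M = 158 MN·m per $
  option C: M = 12.2 MN·m per $
  option G: M = 2.18 MN·m per $
  option F: M = 0.945 MN·m per $
  option U: M = 0.770 MN·m per $
Option X ranks first.

option X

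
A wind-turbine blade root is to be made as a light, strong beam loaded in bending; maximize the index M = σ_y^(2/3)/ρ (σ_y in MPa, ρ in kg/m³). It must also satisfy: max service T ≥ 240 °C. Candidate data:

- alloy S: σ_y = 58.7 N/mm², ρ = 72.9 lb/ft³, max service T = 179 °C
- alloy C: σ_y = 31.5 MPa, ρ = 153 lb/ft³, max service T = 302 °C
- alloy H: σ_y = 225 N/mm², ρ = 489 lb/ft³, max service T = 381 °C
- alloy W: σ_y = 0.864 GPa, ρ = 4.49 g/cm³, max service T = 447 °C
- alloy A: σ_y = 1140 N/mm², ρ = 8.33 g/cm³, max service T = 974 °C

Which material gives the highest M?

Screen on constraints: max service T ≥ 240 °C. Survivors: alloy C, alloy H, alloy W, alloy A.
After converting to SI:
  alloy C: σ_y = 31.50 MPa, ρ = 2451 kg/m³
  alloy H: σ_y = 225.0 MPa, ρ = 7833 kg/m³
  alloy W: σ_y = 864.0 MPa, ρ = 4490 kg/m³
  alloy A: σ_y = 1140 MPa, ρ = 8330 kg/m³
  alloy W: M = 20.2×10⁻³
  alloy A: M = 13.1×10⁻³
  alloy H: M = 4.72×10⁻³
  alloy C: M = 4.07×10⁻³
Highest index: alloy W.

alloy W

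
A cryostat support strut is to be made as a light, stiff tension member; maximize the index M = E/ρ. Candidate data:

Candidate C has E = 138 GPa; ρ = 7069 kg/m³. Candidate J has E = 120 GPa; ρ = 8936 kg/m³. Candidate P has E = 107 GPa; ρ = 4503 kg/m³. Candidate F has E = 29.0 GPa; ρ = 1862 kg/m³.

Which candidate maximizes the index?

candidate P

Per-candidate index values:
  candidate P: M = 23.8 MN·m/kg
  candidate C: M = 19.5 MN·m/kg
  candidate F: M = 15.6 MN·m/kg
  candidate J: M = 13.4 MN·m/kg
Highest index: candidate P.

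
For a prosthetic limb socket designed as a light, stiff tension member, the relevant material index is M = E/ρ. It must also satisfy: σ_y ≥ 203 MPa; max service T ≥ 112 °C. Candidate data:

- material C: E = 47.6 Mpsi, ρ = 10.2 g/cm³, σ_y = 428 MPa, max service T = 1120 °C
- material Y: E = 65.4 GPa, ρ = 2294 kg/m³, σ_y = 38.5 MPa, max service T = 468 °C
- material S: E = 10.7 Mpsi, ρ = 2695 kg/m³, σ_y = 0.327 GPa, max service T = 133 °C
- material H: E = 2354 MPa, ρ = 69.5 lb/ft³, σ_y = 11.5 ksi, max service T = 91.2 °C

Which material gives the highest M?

Screen on constraints: σ_y ≥ 203 MPa; max service T ≥ 112 °C. Survivors: material C, material S.
Normalizing units and computing the index:
  material C: E = 328.2 GPa, ρ = 10200 kg/m³
  material S: E = 73.77 GPa, ρ = 2695 kg/m³
  material C: M = 32.2 MN·m/kg
  material S: M = 27.4 MN·m/kg
Material C ranks first.

material C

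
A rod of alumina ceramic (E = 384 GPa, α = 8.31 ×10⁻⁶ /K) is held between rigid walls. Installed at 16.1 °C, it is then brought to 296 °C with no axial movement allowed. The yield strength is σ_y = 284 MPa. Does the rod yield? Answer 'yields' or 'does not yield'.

ΔT = 279.9 K. Constrained thermal stress σ = E·α·ΔT = 384.0×10³ MPa × 8.31×10⁻⁶ × 279.9 = 893 MPa (compressive).
Compare to σ_y = 284 MPa: σ ≥ σ_y, so it yields.

yields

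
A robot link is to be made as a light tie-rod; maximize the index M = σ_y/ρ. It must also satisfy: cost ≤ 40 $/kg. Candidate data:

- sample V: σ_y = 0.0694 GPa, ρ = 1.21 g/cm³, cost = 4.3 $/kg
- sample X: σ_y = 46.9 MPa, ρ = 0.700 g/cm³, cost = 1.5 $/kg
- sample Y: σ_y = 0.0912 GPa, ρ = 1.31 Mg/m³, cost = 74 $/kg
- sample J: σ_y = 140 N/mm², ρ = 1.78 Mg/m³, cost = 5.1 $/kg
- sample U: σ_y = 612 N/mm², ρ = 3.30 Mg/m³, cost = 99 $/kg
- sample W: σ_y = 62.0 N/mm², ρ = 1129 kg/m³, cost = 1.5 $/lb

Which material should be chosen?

sample J

Screen on constraints: cost ≤ 40 $/kg. Survivors: sample V, sample X, sample J, sample W.
Putting every candidate on a common basis:
  sample V: σ_y = 69.40 MPa, ρ = 1210 kg/m³
  sample X: σ_y = 46.90 MPa, ρ = 700.0 kg/m³
  sample J: σ_y = 140.0 MPa, ρ = 1780 kg/m³
  sample W: σ_y = 62.00 MPa, ρ = 1129 kg/m³
  sample J: M = 78.7 kN·m/kg
  sample X: M = 67.0 kN·m/kg
  sample V: M = 57.4 kN·m/kg
  sample W: M = 54.9 kN·m/kg
Highest index: sample J.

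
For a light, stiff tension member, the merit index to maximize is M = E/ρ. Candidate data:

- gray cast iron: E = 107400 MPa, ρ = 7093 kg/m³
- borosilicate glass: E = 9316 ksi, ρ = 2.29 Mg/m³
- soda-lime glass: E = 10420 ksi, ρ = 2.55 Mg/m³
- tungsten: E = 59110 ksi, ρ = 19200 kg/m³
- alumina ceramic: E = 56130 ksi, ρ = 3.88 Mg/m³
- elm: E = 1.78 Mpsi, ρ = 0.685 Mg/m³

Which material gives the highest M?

alumina ceramic

Normalizing units and computing the index:
  gray cast iron: E = 107.4 GPa, ρ = 7093 kg/m³
  borosilicate glass: E = 64.23 GPa, ρ = 2290 kg/m³
  soda-lime glass: E = 71.84 GPa, ρ = 2550 kg/m³
  tungsten: E = 407.5 GPa, ρ = 19200 kg/m³
  alumina ceramic: E = 387.0 GPa, ρ = 3880 kg/m³
  elm: E = 12.27 GPa, ρ = 685.0 kg/m³
  alumina ceramic: M = 99.7 MN·m/kg
  soda-lime glass: M = 28.2 MN·m/kg
  borosilicate glass: M = 28.0 MN·m/kg
  tungsten: M = 21.2 MN·m/kg
  elm: M = 17.9 MN·m/kg
  gray cast iron: M = 15.1 MN·m/kg
Highest index: alumina ceramic.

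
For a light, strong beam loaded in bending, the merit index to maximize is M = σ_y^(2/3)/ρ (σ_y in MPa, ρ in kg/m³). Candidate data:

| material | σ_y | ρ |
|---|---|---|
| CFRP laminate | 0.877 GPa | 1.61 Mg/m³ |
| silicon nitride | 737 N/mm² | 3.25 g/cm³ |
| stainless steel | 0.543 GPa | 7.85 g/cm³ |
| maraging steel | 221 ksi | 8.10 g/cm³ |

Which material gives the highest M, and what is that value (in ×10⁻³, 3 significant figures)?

Normalizing units and computing the index:
  CFRP laminate: σ_y = 877.0 MPa, ρ = 1610 kg/m³
  silicon nitride: σ_y = 737.0 MPa, ρ = 3250 kg/m³
  stainless steel: σ_y = 543.0 MPa, ρ = 7850 kg/m³
  maraging steel: σ_y = 1524 MPa, ρ = 8100 kg/m³
  CFRP laminate: M = 56.9×10⁻³
  silicon nitride: M = 25.1×10⁻³
  maraging steel: M = 16.3×10⁻³
  stainless steel: M = 8.48×10⁻³
CFRP laminate has the largest M.

CFRP laminate, M = 56.9×10⁻³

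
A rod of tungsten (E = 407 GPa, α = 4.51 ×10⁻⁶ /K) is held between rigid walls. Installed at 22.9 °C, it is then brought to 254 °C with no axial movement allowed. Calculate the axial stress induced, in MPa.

424 MPa

ΔT = 231.1 K. Constrained thermal stress σ = E·α·ΔT = 407.0×10³ MPa × 4.51×10⁻⁶ × 231.1 = 424 MPa (compressive).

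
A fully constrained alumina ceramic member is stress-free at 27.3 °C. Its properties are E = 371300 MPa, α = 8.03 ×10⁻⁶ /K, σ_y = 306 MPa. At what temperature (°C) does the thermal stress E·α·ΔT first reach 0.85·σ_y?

E = 371300 MPa = 371.3 GPa.
E·α·ΔT = 260.1 MPa ⇒ ΔT = 260.1 / (371.3×10³ × 8.03×10⁻⁶) = 87.24 K.
T = 27.3 + 87.24 = 114.5 °C.

115 °C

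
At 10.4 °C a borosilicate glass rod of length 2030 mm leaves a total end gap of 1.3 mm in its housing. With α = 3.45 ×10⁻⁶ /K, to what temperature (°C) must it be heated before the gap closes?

196 °C

α·L₀·ΔT = 1.3 mm ⇒ ΔT = 1.3 / (3.45×10⁻⁶ × 2030.0) = 185.6 K.
T = 10.4 + 185.6 = 196.0 °C.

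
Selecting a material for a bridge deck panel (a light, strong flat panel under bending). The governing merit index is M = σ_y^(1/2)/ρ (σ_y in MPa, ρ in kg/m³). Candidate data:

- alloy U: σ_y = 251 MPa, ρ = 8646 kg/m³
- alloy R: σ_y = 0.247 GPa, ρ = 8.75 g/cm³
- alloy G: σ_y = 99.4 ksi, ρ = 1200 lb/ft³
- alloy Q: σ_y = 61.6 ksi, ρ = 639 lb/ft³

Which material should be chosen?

alloy Q

Putting every candidate on a common basis:
  alloy U: σ_y = 251.0 MPa, ρ = 8646 kg/m³
  alloy R: σ_y = 247.0 MPa, ρ = 8750 kg/m³
  alloy G: σ_y = 685.3 MPa, ρ = 19220 kg/m³
  alloy Q: σ_y = 424.7 MPa, ρ = 10240 kg/m³
  alloy Q: M = 2.01×10⁻³
  alloy U: M = 1.83×10⁻³
  alloy R: M = 1.80×10⁻³
  alloy G: M = 1.36×10⁻³
Alloy Q ranks first.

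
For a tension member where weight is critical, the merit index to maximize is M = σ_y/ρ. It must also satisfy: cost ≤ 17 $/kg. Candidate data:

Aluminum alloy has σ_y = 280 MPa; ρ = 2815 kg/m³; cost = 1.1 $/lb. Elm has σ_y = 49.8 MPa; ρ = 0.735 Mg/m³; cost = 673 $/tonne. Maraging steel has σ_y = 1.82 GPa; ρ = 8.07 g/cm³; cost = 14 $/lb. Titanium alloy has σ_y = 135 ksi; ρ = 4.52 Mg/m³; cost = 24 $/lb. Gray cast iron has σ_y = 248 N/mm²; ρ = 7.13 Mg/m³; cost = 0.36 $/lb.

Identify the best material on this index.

Screen on constraints: cost ≤ 17 $/kg. Survivors: aluminum alloy, elm, gray cast iron.
After converting to SI:
  aluminum alloy: σ_y = 280.0 MPa, ρ = 2815 kg/m³
  elm: σ_y = 49.80 MPa, ρ = 735.0 kg/m³
  gray cast iron: σ_y = 248.0 MPa, ρ = 7130 kg/m³
  aluminum alloy: M = 99.5 kN·m/kg
  elm: M = 67.8 kN·m/kg
  gray cast iron: M = 34.8 kN·m/kg
Highest index: aluminum alloy.

aluminum alloy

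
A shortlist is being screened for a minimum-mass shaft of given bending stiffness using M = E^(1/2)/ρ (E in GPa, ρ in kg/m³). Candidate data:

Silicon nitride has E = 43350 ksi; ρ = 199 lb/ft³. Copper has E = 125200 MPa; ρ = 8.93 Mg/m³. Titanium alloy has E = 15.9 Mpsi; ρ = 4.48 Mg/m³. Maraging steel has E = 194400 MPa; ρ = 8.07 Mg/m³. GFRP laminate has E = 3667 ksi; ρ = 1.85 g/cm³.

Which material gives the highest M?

silicon nitride

Convert each candidate to consistent units, then evaluate M:
  silicon nitride: E = 298.9 GPa, ρ = 3188 kg/m³
  copper: E = 125.2 GPa, ρ = 8930 kg/m³
  titanium alloy: E = 109.6 GPa, ρ = 4480 kg/m³
  maraging steel: E = 194.4 GPa, ρ = 8070 kg/m³
  GFRP laminate: E = 25.28 GPa, ρ = 1850 kg/m³
  silicon nitride: M = 5.42×10⁻³
  GFRP laminate: M = 2.72×10⁻³
  titanium alloy: M = 2.34×10⁻³
  maraging steel: M = 1.73×10⁻³
  copper: M = 1.25×10⁻³
Highest index: silicon nitride.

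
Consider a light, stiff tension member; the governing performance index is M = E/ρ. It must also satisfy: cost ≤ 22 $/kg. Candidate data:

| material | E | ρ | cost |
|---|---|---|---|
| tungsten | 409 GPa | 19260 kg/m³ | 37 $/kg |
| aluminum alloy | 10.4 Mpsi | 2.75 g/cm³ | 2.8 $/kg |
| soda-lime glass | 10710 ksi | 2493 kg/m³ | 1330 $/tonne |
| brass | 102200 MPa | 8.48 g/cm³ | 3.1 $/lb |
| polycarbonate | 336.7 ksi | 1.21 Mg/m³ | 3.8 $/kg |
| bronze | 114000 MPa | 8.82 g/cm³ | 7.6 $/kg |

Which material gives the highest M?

soda-lime glass

Screen on constraints: cost ≤ 22 $/kg. Survivors: aluminum alloy, soda-lime glass, brass, polycarbonate, bronze.
Normalizing units and computing the index:
  aluminum alloy: E = 71.71 GPa, ρ = 2750 kg/m³
  soda-lime glass: E = 73.84 GPa, ρ = 2493 kg/m³
  brass: E = 102.2 GPa, ρ = 8480 kg/m³
  polycarbonate: E = 2.321 GPa, ρ = 1210 kg/m³
  bronze: E = 114.0 GPa, ρ = 8820 kg/m³
  soda-lime glass: M = 29.6 MN·m/kg
  aluminum alloy: M = 26.1 MN·m/kg
  bronze: M = 12.9 MN·m/kg
  brass: M = 12.1 MN·m/kg
  polycarbonate: M = 1.92 MN·m/kg
Highest index: soda-lime glass.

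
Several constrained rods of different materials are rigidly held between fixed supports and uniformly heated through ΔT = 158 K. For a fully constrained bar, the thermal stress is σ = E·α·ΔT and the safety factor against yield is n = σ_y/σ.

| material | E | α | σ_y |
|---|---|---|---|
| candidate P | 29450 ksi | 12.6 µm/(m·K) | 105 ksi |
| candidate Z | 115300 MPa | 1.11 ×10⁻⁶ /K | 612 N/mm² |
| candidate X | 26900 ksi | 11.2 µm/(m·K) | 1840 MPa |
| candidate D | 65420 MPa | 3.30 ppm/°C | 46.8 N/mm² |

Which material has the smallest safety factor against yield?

Converting E to GPa, α to ×10⁻⁶/K, σ_y to MPa, then σ and n for each:
  candidate P: E = 203.1, α = 12.6, σ_y = 723.9 → σ = 404 MPa, n = 1.79
  candidate Z: E = 115.3, α = 1.11, σ_y = 612.0 → σ = 20.2 MPa, n = 30.3
  candidate X: E = 185.5, α = 11.2, σ_y = 1840 → σ = 328 MPa, n = 5.61
  candidate D: E = 65.42, α = 3.30, σ_y = 46.80 → σ = 34.1 MPa, n = 1.37
Candidate D has the lowest safety factor, n = 1.37.

candidate D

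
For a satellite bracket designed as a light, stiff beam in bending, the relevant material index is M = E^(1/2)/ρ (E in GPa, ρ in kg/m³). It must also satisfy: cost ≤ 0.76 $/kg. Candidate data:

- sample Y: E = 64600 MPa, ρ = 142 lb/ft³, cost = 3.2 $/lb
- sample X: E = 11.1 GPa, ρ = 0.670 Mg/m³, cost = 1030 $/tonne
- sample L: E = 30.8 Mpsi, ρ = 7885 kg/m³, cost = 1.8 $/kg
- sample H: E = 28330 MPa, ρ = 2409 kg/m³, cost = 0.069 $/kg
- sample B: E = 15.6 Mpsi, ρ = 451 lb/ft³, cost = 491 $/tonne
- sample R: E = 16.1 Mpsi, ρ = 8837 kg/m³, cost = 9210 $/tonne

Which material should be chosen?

Screen on constraints: cost ≤ 0.76 $/kg. Survivors: sample H, sample B.
Normalizing units and computing the index:
  sample H: E = 28.33 GPa, ρ = 2409 kg/m³
  sample B: E = 107.6 GPa, ρ = 7224 kg/m³
  sample H: M = 2.21×10⁻³
  sample B: M = 1.44×10⁻³
The maximum is for sample H.

sample H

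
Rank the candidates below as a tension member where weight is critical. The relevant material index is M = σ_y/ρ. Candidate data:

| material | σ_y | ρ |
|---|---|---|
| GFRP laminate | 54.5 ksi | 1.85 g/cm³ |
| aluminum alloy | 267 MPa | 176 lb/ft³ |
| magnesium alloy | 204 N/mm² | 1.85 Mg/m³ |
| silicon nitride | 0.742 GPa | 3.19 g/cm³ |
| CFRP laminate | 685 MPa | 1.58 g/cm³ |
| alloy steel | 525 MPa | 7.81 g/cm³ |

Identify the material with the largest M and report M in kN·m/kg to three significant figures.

Putting every candidate on a common basis:
  GFRP laminate: σ_y = 375.8 MPa, ρ = 1850 kg/m³
  aluminum alloy: σ_y = 267.0 MPa, ρ = 2819 kg/m³
  magnesium alloy: σ_y = 204.0 MPa, ρ = 1850 kg/m³
  silicon nitride: σ_y = 742.0 MPa, ρ = 3190 kg/m³
  CFRP laminate: σ_y = 685.0 MPa, ρ = 1580 kg/m³
  alloy steel: σ_y = 525.0 MPa, ρ = 7810 kg/m³
  CFRP laminate: M = 434 kN·m/kg
  silicon nitride: M = 233 kN·m/kg
  GFRP laminate: M = 203 kN·m/kg
  magnesium alloy: M = 110 kN·m/kg
  aluminum alloy: M = 94.7 kN·m/kg
  alloy steel: M = 67.2 kN·m/kg
The maximum is for CFRP laminate.

CFRP laminate, M = 434 kN·m/kg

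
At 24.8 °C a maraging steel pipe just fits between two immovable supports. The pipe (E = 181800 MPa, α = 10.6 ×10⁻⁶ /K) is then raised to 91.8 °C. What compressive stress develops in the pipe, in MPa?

E = 181800 MPa = 181.8 GPa.
ΔT = 67.00 K. Constrained thermal stress σ = E·α·ΔT = 181.8×10³ MPa × 10.6×10⁻⁶ × 67.00 = 129 MPa (compressive).

129 MPa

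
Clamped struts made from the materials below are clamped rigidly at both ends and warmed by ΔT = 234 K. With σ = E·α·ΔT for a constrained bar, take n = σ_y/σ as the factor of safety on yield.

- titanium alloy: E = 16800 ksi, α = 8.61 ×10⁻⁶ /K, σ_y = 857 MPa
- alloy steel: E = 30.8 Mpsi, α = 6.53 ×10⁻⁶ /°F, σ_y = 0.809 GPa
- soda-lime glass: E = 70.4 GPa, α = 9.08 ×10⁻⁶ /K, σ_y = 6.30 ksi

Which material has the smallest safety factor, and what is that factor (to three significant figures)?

With everything in SI (GPa, ×10⁻⁶/K, MPa):
  titanium alloy: E = 115.8, α = 8.61, σ_y = 857.0 → σ = 233 MPa, n = 3.67
  alloy steel: E = 212.4, α = 11.8, σ_y = 809.0 → σ = 584 MPa, n = 1.39
  soda-lime glass: E = 70.40, α = 9.08, σ_y = 43.44 → σ = 150 MPa, n = 0.290
The minimum is soda-lime glass at n = 0.290.

soda-lime glass, n = 0.290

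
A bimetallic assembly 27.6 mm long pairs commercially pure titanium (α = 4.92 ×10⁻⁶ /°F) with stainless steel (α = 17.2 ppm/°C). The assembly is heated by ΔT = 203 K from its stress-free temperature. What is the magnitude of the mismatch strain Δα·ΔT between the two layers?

1.69×10⁻³

commercially pure titanium: α = 4.92×10⁻⁶/°F × 9/5 = 8.86×10⁻⁶/K.
Δα = |8.86 − 17.2|×10⁻⁶/K = 8.34×10⁻⁶/K.
Mismatch strain = Δα·ΔT = 8.34×10⁻⁶ × 203.0 = 1.69×10⁻³.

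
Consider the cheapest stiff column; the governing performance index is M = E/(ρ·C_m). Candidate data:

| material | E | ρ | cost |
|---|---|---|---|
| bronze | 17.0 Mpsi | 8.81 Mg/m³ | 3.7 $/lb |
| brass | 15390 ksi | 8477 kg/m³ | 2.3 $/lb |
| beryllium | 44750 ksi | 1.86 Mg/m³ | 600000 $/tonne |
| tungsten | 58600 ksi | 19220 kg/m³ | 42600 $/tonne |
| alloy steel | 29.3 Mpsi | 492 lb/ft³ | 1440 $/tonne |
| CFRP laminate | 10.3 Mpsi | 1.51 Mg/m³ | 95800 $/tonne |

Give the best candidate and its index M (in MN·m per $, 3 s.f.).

alloy steel, M = 17.8 MN·m per $

Convert each candidate to consistent units, then evaluate M:
  bronze: E = 117.2 GPa, ρ = 8810 kg/m³, cost = 8.157 $/kg
  brass: E = 106.1 GPa, ρ = 8477 kg/m³, cost = 5.071 $/kg
  beryllium: E = 308.5 GPa, ρ = 1860 kg/m³, cost = 600.0 $/kg
  tungsten: E = 404.0 GPa, ρ = 19220 kg/m³, cost = 42.60 $/kg
  alloy steel: E = 202.0 GPa, ρ = 7881 kg/m³, cost = 1.440 $/kg
  CFRP laminate: E = 71.02 GPa, ρ = 1510 kg/m³, cost = 95.80 $/kg
  alloy steel: M = 17.8 MN·m per $
  brass: M = 2.47 MN·m per $
  bronze: M = 1.63 MN·m per $
  tungsten: M = 0.493 MN·m per $
  CFRP laminate: M = 0.491 MN·m per $
  beryllium: M = 0.276 MN·m per $
Alloy steel ranks first.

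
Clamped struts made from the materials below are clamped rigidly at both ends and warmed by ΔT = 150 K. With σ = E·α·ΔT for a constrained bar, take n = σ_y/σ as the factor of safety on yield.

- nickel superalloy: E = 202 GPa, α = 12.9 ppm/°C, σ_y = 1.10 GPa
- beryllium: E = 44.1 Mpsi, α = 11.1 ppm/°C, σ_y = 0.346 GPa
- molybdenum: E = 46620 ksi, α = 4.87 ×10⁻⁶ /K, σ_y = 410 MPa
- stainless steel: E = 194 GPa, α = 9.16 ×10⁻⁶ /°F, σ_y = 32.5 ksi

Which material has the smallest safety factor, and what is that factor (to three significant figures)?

stainless steel, n = 0.467

Converting E to GPa, α to ×10⁻⁶/K, σ_y to MPa, then σ and n for each:
  nickel superalloy: E = 202.0, α = 12.9, σ_y = 1100 → σ = 391 MPa, n = 2.81
  beryllium: E = 304.1, α = 11.1, σ_y = 346.0 → σ = 506 MPa, n = 0.683
  molybdenum: E = 321.4, α = 4.87, σ_y = 410.0 → σ = 235 MPa, n = 1.75
  stainless steel: E = 194.0, α = 16.5, σ_y = 224.1 → σ = 480 MPa, n = 0.467
Smallest n: stainless steel with n = 0.467.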